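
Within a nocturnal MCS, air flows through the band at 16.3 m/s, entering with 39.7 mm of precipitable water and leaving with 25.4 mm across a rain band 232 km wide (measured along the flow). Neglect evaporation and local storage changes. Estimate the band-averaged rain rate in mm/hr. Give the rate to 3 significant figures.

Column moisture flux per unit crosswind length is F = V × PW.
Inflow: F_in = 16.3 × 39.7 = 647.11 mm·m/s
Outflow: F_out = 16.3 × 25.4 = 414.02 mm·m/s
Steady-state rate R = (F_in − F_out)/L = (647.11 − 414.02) / 232000 m = 1.005e-03 mm/s.
R = 1.005e-03 × 3600 = 3.62 mm/hr.

R ≈ 3.62 mm/hr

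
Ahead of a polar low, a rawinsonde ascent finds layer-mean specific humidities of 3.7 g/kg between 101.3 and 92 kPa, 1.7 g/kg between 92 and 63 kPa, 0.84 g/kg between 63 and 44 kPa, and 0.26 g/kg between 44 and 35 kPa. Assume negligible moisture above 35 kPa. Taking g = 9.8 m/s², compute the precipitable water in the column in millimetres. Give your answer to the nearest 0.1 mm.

Precipitable water is the column-integrated vapour mass per unit area: PW = (1/g) Σ q̄ Δp, with q in kg/kg and Δp in Pa (1 kg/m² of water = 1 mm).
Layer 101.3–92 kPa: Δp = 93 hPa = 9300 Pa, q̄ = 0.0037 kg/kg → 0.0037 × 9300 / 9.8 = 3.51 mm
Layer 92–63 kPa: Δp = 290 hPa = 29000 Pa, q̄ = 0.0017 kg/kg → 0.0017 × 29000 / 9.8 = 5.03 mm
Layer 63–44 kPa: Δp = 190 hPa = 19000 Pa, q̄ = 0.00084 kg/kg → 0.00084 × 19000 / 9.8 = 1.63 mm
Layer 44–35 kPa: Δp = 90 hPa = 9000 Pa, q̄ = 0.00026 kg/kg → 0.00026 × 9000 / 9.8 = 0.24 mm
PW = 3.51 + 5.03 + 1.63 + 0.24 = 10.41 ≈ 10.4 mm.

PW ≈ 10.4 mm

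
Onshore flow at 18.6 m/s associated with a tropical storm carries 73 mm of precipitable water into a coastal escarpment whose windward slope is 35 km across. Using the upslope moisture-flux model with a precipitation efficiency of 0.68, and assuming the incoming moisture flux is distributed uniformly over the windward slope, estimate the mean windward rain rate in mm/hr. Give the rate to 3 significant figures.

R ≈ 95.0 mm/hr

Incoming column moisture flux per unit ridge length: F = V × PW = 18.6 × 73 = 1357.8 mm·m/s.
Spread over the 35 km slope with efficiency ε = 0.68: R = ε·F/W = 0.68 × 1357.8 / 35000 m = 2.638e-02 mm/s.
R = 2.638e-02 × 3600 = 95.0 mm/hr.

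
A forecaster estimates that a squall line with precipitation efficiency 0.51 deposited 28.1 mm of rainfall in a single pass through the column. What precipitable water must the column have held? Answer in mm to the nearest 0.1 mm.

PW ≈ 55.1 mm

PW = rainfall / ε = 28.1 / 0.51 = 55.1 mm.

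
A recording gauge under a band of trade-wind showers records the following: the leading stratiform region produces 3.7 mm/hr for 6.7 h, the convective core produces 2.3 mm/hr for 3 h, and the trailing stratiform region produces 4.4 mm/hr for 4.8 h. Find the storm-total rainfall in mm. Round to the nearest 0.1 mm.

Total = Σ Rᵢ Δtᵢ = 3.7 × 6.7 + 2.3 × 3 + 4.4 × 4.8
      = 24.79 + 6.9 + 21.12 = 52.8 mm.

total ≈ 52.8 mm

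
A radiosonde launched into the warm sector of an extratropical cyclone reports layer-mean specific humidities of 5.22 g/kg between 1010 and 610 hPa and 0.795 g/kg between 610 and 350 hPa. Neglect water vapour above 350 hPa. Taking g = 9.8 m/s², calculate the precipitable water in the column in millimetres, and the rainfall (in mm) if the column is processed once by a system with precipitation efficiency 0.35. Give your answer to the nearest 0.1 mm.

Precipitable water is the column-integrated vapour mass per unit area: PW = (1/g) Σ q̄ Δp, with q in kg/kg and Δp in Pa (1 kg/m² of water = 1 mm).
Layer 1010–610 hPa: Δp = 400 hPa = 40000 Pa, q̄ = 0.00522 kg/kg → 0.00522 × 40000 / 9.8 = 21.31 mm
Layer 610–350 hPa: Δp = 260 hPa = 26000 Pa, q̄ = 0.000795 kg/kg → 0.000795 × 26000 / 9.8 = 2.11 mm
PW = 21.31 + 2.11 = 23.42 ≈ 23.4 mm.
Rainfall = ε × PW = 0.35 × 23.4 = 8.2 mm.

PW ≈ 23.4 mm; rainfall ≈ 8.2 mm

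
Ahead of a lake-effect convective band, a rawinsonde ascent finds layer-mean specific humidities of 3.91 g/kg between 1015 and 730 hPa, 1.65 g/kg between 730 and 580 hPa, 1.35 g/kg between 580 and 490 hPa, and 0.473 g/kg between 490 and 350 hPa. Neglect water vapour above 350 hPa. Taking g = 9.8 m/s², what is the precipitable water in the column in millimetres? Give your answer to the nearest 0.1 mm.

PW ≈ 15.8 mm

Precipitable water is the column-integrated vapour mass per unit area: PW = (1/g) Σ q̄ Δp, with q in kg/kg and Δp in Pa (1 kg/m² of water = 1 mm).
Layer 1015–730 hPa: Δp = 285 hPa = 28500 Pa, q̄ = 0.00391 kg/kg → 0.00391 × 28500 / 9.8 = 11.37 mm
Layer 730–580 hPa: Δp = 150 hPa = 15000 Pa, q̄ = 0.00165 kg/kg → 0.00165 × 15000 / 9.8 = 2.53 mm
Layer 580–490 hPa: Δp = 90 hPa = 9000 Pa, q̄ = 0.00135 kg/kg → 0.00135 × 9000 / 9.8 = 1.24 mm
Layer 490–350 hPa: Δp = 140 hPa = 14000 Pa, q̄ = 0.000473 kg/kg → 0.000473 × 14000 / 9.8 = 0.68 mm
PW = 11.37 + 2.53 + 1.24 + 0.68 = 15.82 ≈ 15.8 mm.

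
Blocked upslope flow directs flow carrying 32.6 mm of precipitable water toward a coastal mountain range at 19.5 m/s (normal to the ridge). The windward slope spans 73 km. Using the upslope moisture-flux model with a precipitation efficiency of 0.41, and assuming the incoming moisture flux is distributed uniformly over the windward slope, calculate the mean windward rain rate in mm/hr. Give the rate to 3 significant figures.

Incoming column moisture flux per unit ridge length: F = V × PW = 19.5 × 32.6 = 635.7 mm·m/s.
Spread over the 73 km slope with efficiency ε = 0.41: R = ε·F/W = 0.41 × 635.7 / 73000 m = 3.570e-03 mm/s.
R = 3.570e-03 × 3600 = 12.9 mm/hr.

R ≈ 12.9 mm/hr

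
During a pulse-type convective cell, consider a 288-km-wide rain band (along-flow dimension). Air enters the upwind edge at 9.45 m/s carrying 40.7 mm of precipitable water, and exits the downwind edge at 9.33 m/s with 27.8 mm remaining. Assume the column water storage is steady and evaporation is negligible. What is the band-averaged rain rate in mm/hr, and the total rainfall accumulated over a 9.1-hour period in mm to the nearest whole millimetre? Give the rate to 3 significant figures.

Column moisture flux per unit crosswind length is F = V × PW.
Inflow: F_in = 9.45 × 40.7 = 384.615 mm·m/s
Outflow: F_out = 9.33 × 27.8 = 259.374 mm·m/s
Steady-state rate R = (F_in − F_out)/L = (384.615 − 259.374) / 288000 m = 4.349e-04 mm/s.
R = 4.349e-04 × 3600 = 1.57 mm/hr.
Over 9.1 h: total = 1.57 × 9.1 = 14.287 ≈ 14 mm.

R ≈ 1.57 mm/hr; total ≈ 14 mm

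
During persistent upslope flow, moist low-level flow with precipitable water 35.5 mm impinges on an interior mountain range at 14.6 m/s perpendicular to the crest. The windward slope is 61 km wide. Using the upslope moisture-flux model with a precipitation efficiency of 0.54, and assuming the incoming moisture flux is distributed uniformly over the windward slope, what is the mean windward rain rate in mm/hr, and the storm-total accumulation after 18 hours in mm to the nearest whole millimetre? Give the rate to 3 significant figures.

Incoming column moisture flux per unit ridge length: F = V × PW = 14.6 × 35.5 = 518.3 mm·m/s.
Spread over the 61 km slope with efficiency ε = 0.54: R = ε·F/W = 0.54 × 518.3 / 61000 m = 4.588e-03 mm/s.
R = 4.588e-03 × 3600 = 16.5 mm/hr.
Over 18 h: total = 16.5 × 18 = 297 mm.

R ≈ 16.5 mm/hr; total ≈ 297 mm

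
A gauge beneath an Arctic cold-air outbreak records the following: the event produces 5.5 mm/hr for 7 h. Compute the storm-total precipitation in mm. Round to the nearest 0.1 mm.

Total = Σ Rᵢ Δtᵢ = 5.5 × 7
      = 38.5 = 38.5 mm.

total ≈ 38.5 mm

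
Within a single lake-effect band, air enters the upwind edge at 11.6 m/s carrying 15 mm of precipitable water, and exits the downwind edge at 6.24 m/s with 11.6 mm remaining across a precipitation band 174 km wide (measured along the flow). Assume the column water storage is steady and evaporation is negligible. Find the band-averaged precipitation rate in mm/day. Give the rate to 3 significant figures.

Column moisture flux per unit crosswind length is F = V × PW.
Inflow: F_in = 11.6 × 15 = 174 mm·m/s
Outflow: F_out = 6.24 × 11.6 = 72.384 mm·m/s
Steady-state rate R = (F_in − F_out)/L = (174 − 72.384) / 174000 m = 5.840e-04 mm/s.
R = 5.840e-04 × 3600 × 24 = 50.5 mm/day.

R ≈ 50.5 mm/day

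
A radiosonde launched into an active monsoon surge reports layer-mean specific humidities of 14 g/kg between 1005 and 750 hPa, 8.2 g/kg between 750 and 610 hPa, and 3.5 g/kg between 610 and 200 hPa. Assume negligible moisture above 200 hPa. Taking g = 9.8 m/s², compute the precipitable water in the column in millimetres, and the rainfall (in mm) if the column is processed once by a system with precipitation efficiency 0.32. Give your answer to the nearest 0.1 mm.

Precipitable water is the column-integrated vapour mass per unit area: PW = (1/g) Σ q̄ Δp, with q in kg/kg and Δp in Pa (1 kg/m² of water = 1 mm).
Layer 1005–750 hPa: Δp = 255 hPa = 25500 Pa, q̄ = 0.014 kg/kg → 0.014 × 25500 / 9.8 = 36.43 mm
Layer 750–610 hPa: Δp = 140 hPa = 14000 Pa, q̄ = 0.0082 kg/kg → 0.0082 × 14000 / 9.8 = 11.71 mm
Layer 610–200 hPa: Δp = 410 hPa = 41000 Pa, q̄ = 0.0035 kg/kg → 0.0035 × 41000 / 9.8 = 14.64 mm
PW = 36.43 + 11.71 + 14.64 = 62.78 ≈ 62.8 mm.
Rainfall = ε × PW = 0.32 × 62.8 = 20.1 mm.

PW ≈ 62.8 mm; rainfall ≈ 20.1 mm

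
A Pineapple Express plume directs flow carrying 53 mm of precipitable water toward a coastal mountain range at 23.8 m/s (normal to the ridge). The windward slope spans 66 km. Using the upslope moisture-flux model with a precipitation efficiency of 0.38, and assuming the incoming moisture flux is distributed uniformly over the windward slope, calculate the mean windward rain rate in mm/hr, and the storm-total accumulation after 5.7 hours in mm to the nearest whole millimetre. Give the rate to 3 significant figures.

Incoming column moisture flux per unit ridge length: F = V × PW = 23.8 × 53 = 1261.4 mm·m/s.
Spread over the 66 km slope with efficiency ε = 0.38: R = ε·F/W = 0.38 × 1261.4 / 66000 m = 7.263e-03 mm/s.
R = 7.263e-03 × 3600 = 26.1 mm/hr.
Over 5.7 h: total = 26.1 × 5.7 = 148.77 ≈ 149 mm.

R ≈ 26.1 mm/hr; total ≈ 149 mm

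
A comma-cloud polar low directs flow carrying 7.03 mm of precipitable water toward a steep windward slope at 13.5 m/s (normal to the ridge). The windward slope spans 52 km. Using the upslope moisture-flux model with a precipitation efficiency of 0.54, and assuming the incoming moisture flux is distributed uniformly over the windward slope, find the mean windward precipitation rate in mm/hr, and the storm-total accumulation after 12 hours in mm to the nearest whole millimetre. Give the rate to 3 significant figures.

Incoming column moisture flux per unit ridge length: F = V × PW = 13.5 × 7.03 = 94.905 mm·m/s.
Spread over the 52 km slope with efficiency ε = 0.54: R = ε·F/W = 0.54 × 94.905 / 52000 m = 9.856e-04 mm/s.
R = 9.856e-04 × 3600 = 3.55 mm/hr.
Over 12 h: total = 3.55 × 12 = 42.6 ≈ 43 mm.

R ≈ 3.55 mm/hr; total ≈ 43 mm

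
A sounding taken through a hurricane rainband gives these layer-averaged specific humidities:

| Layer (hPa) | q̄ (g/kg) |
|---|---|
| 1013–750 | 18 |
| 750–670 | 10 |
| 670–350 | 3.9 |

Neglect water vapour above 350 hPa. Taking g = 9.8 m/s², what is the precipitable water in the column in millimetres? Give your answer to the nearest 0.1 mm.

PW ≈ 69.2 mm

Precipitable water is the column-integrated vapour mass per unit area: PW = (1/g) Σ q̄ Δp, with q in kg/kg and Δp in Pa (1 kg/m² of water = 1 mm).
Layer 1013–750 hPa: Δp = 263 hPa = 26300 Pa, q̄ = 0.018 kg/kg → 0.018 × 26300 / 9.8 = 48.31 mm
Layer 750–670 hPa: Δp = 80 hPa = 8000 Pa, q̄ = 0.01 kg/kg → 0.01 × 8000 / 9.8 = 8.16 mm
Layer 670–350 hPa: Δp = 320 hPa = 32000 Pa, q̄ = 0.0039 kg/kg → 0.0039 × 32000 / 9.8 = 12.73 mm
PW = 48.31 + 8.16 + 12.73 = 69.20 ≈ 69.2 mm.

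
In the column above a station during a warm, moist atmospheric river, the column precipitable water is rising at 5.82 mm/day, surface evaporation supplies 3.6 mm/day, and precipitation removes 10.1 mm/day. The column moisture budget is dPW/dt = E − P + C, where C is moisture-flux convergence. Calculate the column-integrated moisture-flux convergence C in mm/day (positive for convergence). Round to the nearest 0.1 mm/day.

C ≈ 12.3 mm/day

dPW/dt = +5.82 mm/day.
C = dPW/dt − E + P = (+5.82) − 3.6 + 10.1 = 12.3 mm/day.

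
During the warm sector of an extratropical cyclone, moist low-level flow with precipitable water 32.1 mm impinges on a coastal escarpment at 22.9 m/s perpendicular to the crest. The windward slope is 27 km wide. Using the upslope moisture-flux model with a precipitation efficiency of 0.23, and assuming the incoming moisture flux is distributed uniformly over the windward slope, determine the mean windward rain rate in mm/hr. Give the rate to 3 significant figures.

Incoming column moisture flux per unit ridge length: F = V × PW = 22.9 × 32.1 = 735.09 mm·m/s.
Spread over the 27 km slope with efficiency ε = 0.23: R = ε·F/W = 0.23 × 735.09 / 27000 m = 6.262e-03 mm/s.
R = 6.262e-03 × 3600 = 22.5 mm/hr.

R ≈ 22.5 mm/hr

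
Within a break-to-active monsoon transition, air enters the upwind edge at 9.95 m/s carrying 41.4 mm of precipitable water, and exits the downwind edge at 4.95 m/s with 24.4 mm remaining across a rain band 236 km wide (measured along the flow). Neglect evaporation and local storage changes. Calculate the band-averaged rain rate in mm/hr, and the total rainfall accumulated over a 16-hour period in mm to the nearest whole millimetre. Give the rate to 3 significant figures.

Column moisture flux per unit crosswind length is F = V × PW.
Inflow: F_in = 9.95 × 41.4 = 411.93 mm·m/s
Outflow: F_out = 4.95 × 24.4 = 120.78 mm·m/s
Steady-state rate R = (F_in − F_out)/L = (411.93 − 120.78) / 236000 m = 1.234e-03 mm/s.
R = 1.234e-03 × 3600 = 4.44 mm/hr.
Over 16 h: total = 4.44 × 16 = 71.04 ≈ 71 mm.

R ≈ 4.44 mm/hr; total ≈ 71 mm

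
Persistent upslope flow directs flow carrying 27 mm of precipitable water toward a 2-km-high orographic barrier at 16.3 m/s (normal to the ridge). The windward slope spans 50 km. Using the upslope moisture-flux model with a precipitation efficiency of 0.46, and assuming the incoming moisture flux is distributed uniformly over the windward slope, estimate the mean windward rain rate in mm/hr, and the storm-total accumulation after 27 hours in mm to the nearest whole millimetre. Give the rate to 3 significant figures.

Incoming column moisture flux per unit ridge length: F = V × PW = 16.3 × 27 = 440.1 mm·m/s.
Spread over the 50 km slope with efficiency ε = 0.46: R = ε·F/W = 0.46 × 440.1 / 50000 m = 4.049e-03 mm/s.
R = 4.049e-03 × 3600 = 14.6 mm/hr.
Over 27 h: total = 14.6 × 27 = 394.2 ≈ 394 mm.

R ≈ 14.6 mm/hr; total ≈ 394 mm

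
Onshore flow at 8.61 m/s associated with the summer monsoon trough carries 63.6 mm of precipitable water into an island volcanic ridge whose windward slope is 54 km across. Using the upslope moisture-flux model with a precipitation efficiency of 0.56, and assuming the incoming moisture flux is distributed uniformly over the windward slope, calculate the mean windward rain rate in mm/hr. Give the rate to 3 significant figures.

Incoming column moisture flux per unit ridge length: F = V × PW = 8.61 × 63.6 = 547.596 mm·m/s.
Spread over the 54 km slope with efficiency ε = 0.56: R = ε·F/W = 0.56 × 547.596 / 54000 m = 5.679e-03 mm/s.
R = 5.679e-03 × 3600 = 20.4 mm/hr.

R ≈ 20.4 mm/hr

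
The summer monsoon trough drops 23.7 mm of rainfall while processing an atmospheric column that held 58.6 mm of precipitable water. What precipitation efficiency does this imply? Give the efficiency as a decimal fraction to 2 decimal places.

ε ≈ 0.40

ε = rainfall / PW = 23.7 / 58.6 = 0.40.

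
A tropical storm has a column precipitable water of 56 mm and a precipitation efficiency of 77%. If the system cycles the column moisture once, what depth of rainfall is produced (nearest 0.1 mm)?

rainfall ≈ 43.1 mm

Rainfall = ε × PW = 0.77 × 56 = 43.1 mm.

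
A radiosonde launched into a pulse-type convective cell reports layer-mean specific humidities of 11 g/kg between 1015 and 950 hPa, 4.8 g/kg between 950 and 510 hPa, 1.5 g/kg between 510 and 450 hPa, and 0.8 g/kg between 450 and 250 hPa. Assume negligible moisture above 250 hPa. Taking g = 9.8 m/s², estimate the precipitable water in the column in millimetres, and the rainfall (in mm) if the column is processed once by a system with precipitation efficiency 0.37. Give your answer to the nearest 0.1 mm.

PW ≈ 31.4 mm; rainfall ≈ 11.6 mm

Precipitable water is the column-integrated vapour mass per unit area: PW = (1/g) Σ q̄ Δp, with q in kg/kg and Δp in Pa (1 kg/m² of water = 1 mm).
Layer 1015–950 hPa: Δp = 65 hPa = 6500 Pa, q̄ = 0.011 kg/kg → 0.011 × 6500 / 9.8 = 7.30 mm
Layer 950–510 hPa: Δp = 440 hPa = 44000 Pa, q̄ = 0.0048 kg/kg → 0.0048 × 44000 / 9.8 = 21.55 mm
Layer 510–450 hPa: Δp = 60 hPa = 6000 Pa, q̄ = 0.0015 kg/kg → 0.0015 × 6000 / 9.8 = 0.92 mm
Layer 450–250 hPa: Δp = 200 hPa = 20000 Pa, q̄ = 0.0008 kg/kg → 0.0008 × 20000 / 9.8 = 1.63 mm
PW = 7.30 + 21.55 + 0.92 + 1.63 = 31.40 ≈ 31.4 mm.
Rainfall = ε × PW = 0.37 × 31.4 = 11.6 mm.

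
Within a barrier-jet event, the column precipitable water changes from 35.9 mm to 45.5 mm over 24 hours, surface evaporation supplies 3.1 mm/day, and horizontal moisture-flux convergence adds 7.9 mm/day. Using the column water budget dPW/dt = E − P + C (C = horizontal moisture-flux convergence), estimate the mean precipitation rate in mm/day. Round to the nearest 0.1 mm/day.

P ≈ 1.4 mm/day

dPW/dt = (45.5 − 35.9) mm / (24/24 day) = +9.600 mm/day.
P = E + C − dPW/dt = 3.1 + (7.9) − (+9.600) = 1.4 mm/day.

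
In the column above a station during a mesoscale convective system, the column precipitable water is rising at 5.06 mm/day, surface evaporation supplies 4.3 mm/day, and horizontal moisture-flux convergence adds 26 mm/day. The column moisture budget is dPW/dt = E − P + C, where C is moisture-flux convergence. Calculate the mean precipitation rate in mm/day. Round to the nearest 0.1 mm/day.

dPW/dt = +5.06 mm/day.
P = E + C − dPW/dt = 4.3 + (26) − (+5.06) = 25.2 mm/day.

P ≈ 25.2 mm/day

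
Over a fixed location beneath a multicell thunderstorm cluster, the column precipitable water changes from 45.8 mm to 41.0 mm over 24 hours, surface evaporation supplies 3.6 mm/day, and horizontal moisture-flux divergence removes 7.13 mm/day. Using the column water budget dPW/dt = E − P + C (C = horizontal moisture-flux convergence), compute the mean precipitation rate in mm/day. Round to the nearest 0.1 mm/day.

dPW/dt = (41.0 − 45.8) mm / (24/24 day) = -4.800 mm/day.
P = E + C − dPW/dt = 3.6 + (-7.13) − (-4.800) = 1.3 mm/day.

P ≈ 1.3 mm/day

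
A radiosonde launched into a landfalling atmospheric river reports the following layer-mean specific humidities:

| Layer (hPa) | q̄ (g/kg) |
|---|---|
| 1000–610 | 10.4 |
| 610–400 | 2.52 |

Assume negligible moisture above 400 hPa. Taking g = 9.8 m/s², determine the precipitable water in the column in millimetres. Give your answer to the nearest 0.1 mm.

PW ≈ 46.8 mm

Precipitable water is the column-integrated vapour mass per unit area: PW = (1/g) Σ q̄ Δp, with q in kg/kg and Δp in Pa (1 kg/m² of water = 1 mm).
Layer 1000–610 hPa: Δp = 390 hPa = 39000 Pa, q̄ = 0.0104 kg/kg → 0.0104 × 39000 / 9.8 = 41.39 mm
Layer 610–400 hPa: Δp = 210 hPa = 21000 Pa, q̄ = 0.00252 kg/kg → 0.00252 × 21000 / 9.8 = 5.40 mm
PW = 41.39 + 5.40 = 46.79 ≈ 46.8 mm.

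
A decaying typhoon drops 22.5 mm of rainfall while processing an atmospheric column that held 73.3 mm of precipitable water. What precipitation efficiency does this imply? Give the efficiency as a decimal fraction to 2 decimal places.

ε ≈ 0.31

ε = rainfall / PW = 22.5 / 73.3 = 0.31.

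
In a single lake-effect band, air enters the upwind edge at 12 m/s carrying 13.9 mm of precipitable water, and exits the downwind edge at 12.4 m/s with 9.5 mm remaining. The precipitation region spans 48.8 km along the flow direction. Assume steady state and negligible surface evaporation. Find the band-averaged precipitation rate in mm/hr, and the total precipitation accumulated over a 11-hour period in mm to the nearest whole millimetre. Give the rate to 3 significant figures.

Column moisture flux per unit crosswind length is F = V × PW.
Inflow: F_in = 12 × 13.9 = 166.8 mm·m/s
Outflow: F_out = 12.4 × 9.5 = 117.8 mm·m/s
Steady-state rate R = (F_in − F_out)/L = (166.8 − 117.8) / 48800 m = 1.004e-03 mm/s.
R = 1.004e-03 × 3600 = 3.61 mm/hr.
Over 11 h: total = 3.61 × 11 = 39.71 ≈ 40 mm.

R ≈ 3.61 mm/hr; total ≈ 40 mm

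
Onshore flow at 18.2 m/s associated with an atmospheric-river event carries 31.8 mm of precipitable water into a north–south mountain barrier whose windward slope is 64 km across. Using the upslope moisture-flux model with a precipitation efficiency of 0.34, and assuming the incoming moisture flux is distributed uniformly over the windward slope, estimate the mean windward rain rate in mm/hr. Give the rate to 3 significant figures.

Incoming column moisture flux per unit ridge length: F = V × PW = 18.2 × 31.8 = 578.76 mm·m/s.
Spread over the 64 km slope with efficiency ε = 0.34: R = ε·F/W = 0.34 × 578.76 / 64000 m = 3.075e-03 mm/s.
R = 3.075e-03 × 3600 = 11.1 mm/hr.

R ≈ 11.1 mm/hr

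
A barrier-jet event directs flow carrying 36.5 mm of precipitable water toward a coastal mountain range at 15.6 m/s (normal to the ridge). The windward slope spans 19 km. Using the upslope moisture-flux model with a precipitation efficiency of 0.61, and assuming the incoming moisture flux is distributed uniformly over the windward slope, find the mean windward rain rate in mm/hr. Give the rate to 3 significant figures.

R ≈ 65.8 mm/hr

Incoming column moisture flux per unit ridge length: F = V × PW = 15.6 × 36.5 = 569.4 mm·m/s.
Spread over the 19 km slope with efficiency ε = 0.61: R = ε·F/W = 0.61 × 569.4 / 19000 m = 1.828e-02 mm/s.
R = 1.828e-02 × 3600 = 65.8 mm/hr.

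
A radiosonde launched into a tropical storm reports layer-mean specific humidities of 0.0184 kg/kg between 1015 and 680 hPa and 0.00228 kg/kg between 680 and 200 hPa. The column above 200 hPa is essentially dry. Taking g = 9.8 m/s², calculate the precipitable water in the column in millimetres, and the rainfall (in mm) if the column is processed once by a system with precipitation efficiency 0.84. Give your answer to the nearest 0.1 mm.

Precipitable water is the column-integrated vapour mass per unit area: PW = (1/g) Σ q̄ Δp, with q in kg/kg and Δp in Pa (1 kg/m² of water = 1 mm).
Layer 1015–680 hPa: Δp = 335 hPa = 33500 Pa, q̄ = 0.0184 kg/kg → 0.0184 × 33500 / 9.8 = 62.90 mm
Layer 680–200 hPa: Δp = 480 hPa = 48000 Pa, q̄ = 0.00228 kg/kg → 0.00228 × 48000 / 9.8 = 11.17 mm
PW = 62.90 + 11.17 = 74.07 ≈ 74.1 mm.
Rainfall = ε × PW = 0.84 × 74.1 = 62.2 mm.

PW ≈ 74.1 mm; rainfall ≈ 62.2 mm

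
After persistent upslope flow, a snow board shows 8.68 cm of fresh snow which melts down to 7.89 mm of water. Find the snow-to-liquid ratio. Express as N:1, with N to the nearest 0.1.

ratio ≈ 11.0

Ratio = snow depth / SWE = 86.8 mm / 7.89 mm = 11.0, i.e. 11.0:1.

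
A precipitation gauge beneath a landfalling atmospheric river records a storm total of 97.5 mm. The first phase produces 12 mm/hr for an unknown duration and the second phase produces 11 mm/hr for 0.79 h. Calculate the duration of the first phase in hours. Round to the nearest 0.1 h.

Known phases: 11 × 0.79 = 8.69 mm.
Remaining depth = 97.5 − 8.69 = 88.81 mm.
Duration = 88.81 / 12 = 7.4 h.

duration ≈ 7.4 h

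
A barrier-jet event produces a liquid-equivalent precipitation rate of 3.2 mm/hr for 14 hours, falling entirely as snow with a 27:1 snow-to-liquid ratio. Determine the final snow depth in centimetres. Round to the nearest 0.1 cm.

snow depth ≈ 121.0 cm

Liquid-equivalent depth = 3.2 × 14 = 44.8 mm.
Snow depth = 44.8 mm × 27 = 1209.6 mm = 121.0 cm.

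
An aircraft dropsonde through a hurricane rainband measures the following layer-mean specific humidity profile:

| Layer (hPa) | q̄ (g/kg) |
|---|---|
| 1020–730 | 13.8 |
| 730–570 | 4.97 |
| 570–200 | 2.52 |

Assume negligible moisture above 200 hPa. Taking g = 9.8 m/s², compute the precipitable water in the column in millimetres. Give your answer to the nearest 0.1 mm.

Precipitable water is the column-integrated vapour mass per unit area: PW = (1/g) Σ q̄ Δp, with q in kg/kg and Δp in Pa (1 kg/m² of water = 1 mm).
Layer 1020–730 hPa: Δp = 290 hPa = 29000 Pa, q̄ = 0.0138 kg/kg → 0.0138 × 29000 / 9.8 = 40.84 mm
Layer 730–570 hPa: Δp = 160 hPa = 16000 Pa, q̄ = 0.00497 kg/kg → 0.00497 × 16000 / 9.8 = 8.11 mm
Layer 570–200 hPa: Δp = 370 hPa = 37000 Pa, q̄ = 0.00252 kg/kg → 0.00252 × 37000 / 9.8 = 9.51 mm
PW = 40.84 + 8.11 + 9.51 = 58.46 ≈ 58.5 mm.

PW ≈ 58.5 mm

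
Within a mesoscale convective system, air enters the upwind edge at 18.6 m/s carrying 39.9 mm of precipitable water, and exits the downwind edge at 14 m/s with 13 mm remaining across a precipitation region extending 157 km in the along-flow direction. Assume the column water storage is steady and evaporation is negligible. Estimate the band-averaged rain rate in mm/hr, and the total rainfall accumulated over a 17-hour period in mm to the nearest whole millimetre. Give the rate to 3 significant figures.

R ≈ 12.8 mm/hr; total ≈ 218 mm

Column moisture flux per unit crosswind length is F = V × PW.
Inflow: F_in = 18.6 × 39.9 = 742.14 mm·m/s
Outflow: F_out = 14 × 13 = 182 mm·m/s
Steady-state rate R = (F_in − F_out)/L = (742.14 − 182) / 157000 m = 3.568e-03 mm/s.
R = 3.568e-03 × 3600 = 12.8 mm/hr.
Over 17 h: total = 12.8 × 17 = 217.6 ≈ 218 mm.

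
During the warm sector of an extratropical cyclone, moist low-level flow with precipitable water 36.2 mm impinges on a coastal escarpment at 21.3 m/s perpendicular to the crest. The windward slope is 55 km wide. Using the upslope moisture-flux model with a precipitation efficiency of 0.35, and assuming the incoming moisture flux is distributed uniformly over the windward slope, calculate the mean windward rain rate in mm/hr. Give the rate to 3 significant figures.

R ≈ 17.7 mm/hr

Incoming column moisture flux per unit ridge length: F = V × PW = 21.3 × 36.2 = 771.06 mm·m/s.
Spread over the 55 km slope with efficiency ε = 0.35: R = ε·F/W = 0.35 × 771.06 / 55000 m = 4.907e-03 mm/s.
R = 4.907e-03 × 3600 = 17.7 mm/hr.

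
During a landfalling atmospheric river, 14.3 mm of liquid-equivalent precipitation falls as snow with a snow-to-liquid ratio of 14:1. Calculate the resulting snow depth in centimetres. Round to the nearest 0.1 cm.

Snow depth = liquid × ratio = 14.3 mm × 14 = 200.2 mm = 20.0 cm.

snow depth ≈ 20.0 cm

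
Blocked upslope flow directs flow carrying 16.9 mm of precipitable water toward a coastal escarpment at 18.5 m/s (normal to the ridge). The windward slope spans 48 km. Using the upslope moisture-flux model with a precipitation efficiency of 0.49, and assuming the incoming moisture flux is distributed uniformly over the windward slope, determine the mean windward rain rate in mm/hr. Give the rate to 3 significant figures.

Incoming column moisture flux per unit ridge length: F = V × PW = 18.5 × 16.9 = 312.65 mm·m/s.
Spread over the 48 km slope with efficiency ε = 0.49: R = ε·F/W = 0.49 × 312.65 / 48000 m = 3.192e-03 mm/s.
R = 3.192e-03 × 3600 = 11.5 mm/hr.

R ≈ 11.5 mm/hr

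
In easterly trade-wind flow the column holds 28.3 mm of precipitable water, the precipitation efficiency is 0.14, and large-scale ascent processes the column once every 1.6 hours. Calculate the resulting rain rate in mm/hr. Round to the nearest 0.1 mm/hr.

Each overturning extracts ε × PW = 0.14 × 28.3 = 3.962 mm.
Rate = ε·PW / τ = 3.962 / 1.6 h = 2.5 mm/hr.

R ≈ 2.5 mm/hr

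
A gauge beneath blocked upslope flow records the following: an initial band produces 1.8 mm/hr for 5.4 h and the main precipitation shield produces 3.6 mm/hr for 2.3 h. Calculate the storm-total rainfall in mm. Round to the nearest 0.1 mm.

total ≈ 18.0 mm

Total = Σ Rᵢ Δtᵢ = 1.8 × 5.4 + 3.6 × 2.3
      = 9.72 + 8.28 = 18.0 mm.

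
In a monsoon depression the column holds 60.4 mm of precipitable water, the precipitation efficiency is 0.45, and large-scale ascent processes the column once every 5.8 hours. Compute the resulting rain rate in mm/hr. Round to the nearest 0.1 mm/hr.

R ≈ 4.7 mm/hr

Each overturning extracts ε × PW = 0.45 × 60.4 = 27.18 mm.
Rate = ε·PW / τ = 27.18 / 5.8 h = 4.7 mm/hr.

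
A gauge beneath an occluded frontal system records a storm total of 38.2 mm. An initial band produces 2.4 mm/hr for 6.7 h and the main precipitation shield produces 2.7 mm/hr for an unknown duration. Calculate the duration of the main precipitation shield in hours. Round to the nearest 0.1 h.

Known phases: 2.4 × 6.7 = 16.08 mm.
Remaining depth = 38.2 − 16.08 = 22.12 mm.
Duration = 22.12 / 2.7 = 8.2 h.

duration ≈ 8.2 h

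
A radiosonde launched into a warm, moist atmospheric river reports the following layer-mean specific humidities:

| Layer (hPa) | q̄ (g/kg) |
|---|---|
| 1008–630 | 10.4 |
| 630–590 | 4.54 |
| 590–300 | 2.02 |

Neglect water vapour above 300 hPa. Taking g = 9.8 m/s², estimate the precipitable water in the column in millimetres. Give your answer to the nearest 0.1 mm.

PW ≈ 47.9 mm

Precipitable water is the column-integrated vapour mass per unit area: PW = (1/g) Σ q̄ Δp, with q in kg/kg and Δp in Pa (1 kg/m² of water = 1 mm).
Layer 1008–630 hPa: Δp = 378 hPa = 37800 Pa, q̄ = 0.0104 kg/kg → 0.0104 × 37800 / 9.8 = 40.11 mm
Layer 630–590 hPa: Δp = 40 hPa = 4000 Pa, q̄ = 0.00454 kg/kg → 0.00454 × 4000 / 9.8 = 1.85 mm
Layer 590–300 hPa: Δp = 290 hPa = 29000 Pa, q̄ = 0.00202 kg/kg → 0.00202 × 29000 / 9.8 = 5.98 mm
PW = 40.11 + 1.85 + 5.98 = 47.94 ≈ 47.9 mm.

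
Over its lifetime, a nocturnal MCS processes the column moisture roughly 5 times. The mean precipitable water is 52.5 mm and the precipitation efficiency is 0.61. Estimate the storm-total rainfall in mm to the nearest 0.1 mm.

rainfall ≈ 160.1 mm

Each cycle deposits ε × PW = 0.61 × 52.5 = 32.025 mm.
Over 5 cycles: 5 × 32.025 = 160.1 mm.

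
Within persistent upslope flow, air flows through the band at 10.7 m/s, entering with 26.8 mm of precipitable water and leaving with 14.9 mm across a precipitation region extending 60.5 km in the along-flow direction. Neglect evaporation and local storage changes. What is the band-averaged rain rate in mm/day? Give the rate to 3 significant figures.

R ≈ 182 mm/day

Column moisture flux per unit crosswind length is F = V × PW.
Inflow: F_in = 10.7 × 26.8 = 286.76 mm·m/s
Outflow: F_out = 10.7 × 14.9 = 159.43 mm·m/s
Steady-state rate R = (F_in − F_out)/L = (286.76 − 159.43) / 60500 m = 2.105e-03 mm/s.
R = 2.105e-03 × 3600 × 24 = 182 mm/day.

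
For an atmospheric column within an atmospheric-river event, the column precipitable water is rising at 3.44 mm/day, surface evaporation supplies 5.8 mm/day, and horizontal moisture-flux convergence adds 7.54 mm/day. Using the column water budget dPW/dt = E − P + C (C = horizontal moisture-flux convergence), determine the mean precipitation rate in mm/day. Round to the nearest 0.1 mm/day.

dPW/dt = +3.44 mm/day.
P = E + C − dPW/dt = 5.8 + (7.54) − (+3.44) = 9.9 mm/day.

P ≈ 9.9 mm/day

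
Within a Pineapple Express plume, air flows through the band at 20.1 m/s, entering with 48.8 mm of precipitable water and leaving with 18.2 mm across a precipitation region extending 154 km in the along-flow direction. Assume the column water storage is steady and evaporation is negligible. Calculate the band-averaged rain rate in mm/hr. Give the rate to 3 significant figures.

R ≈ 14.4 mm/hr

Column moisture flux per unit crosswind length is F = V × PW.
Inflow: F_in = 20.1 × 48.8 = 980.88 mm·m/s
Outflow: F_out = 20.1 × 18.2 = 365.82 mm·m/s
Steady-state rate R = (F_in − F_out)/L = (980.88 − 365.82) / 154000 m = 3.994e-03 mm/s.
R = 3.994e-03 × 3600 = 14.4 mm/hr.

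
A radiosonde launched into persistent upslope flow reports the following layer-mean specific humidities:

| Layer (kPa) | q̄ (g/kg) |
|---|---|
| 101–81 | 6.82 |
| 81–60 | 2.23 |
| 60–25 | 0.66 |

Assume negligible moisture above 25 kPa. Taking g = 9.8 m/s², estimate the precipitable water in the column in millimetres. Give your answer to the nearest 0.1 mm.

PW ≈ 21.1 mm

Precipitable water is the column-integrated vapour mass per unit area: PW = (1/g) Σ q̄ Δp, with q in kg/kg and Δp in Pa (1 kg/m² of water = 1 mm).
Layer 101–81 kPa: Δp = 200 hPa = 20000 Pa, q̄ = 0.00682 kg/kg → 0.00682 × 20000 / 9.8 = 13.92 mm
Layer 81–60 kPa: Δp = 210 hPa = 21000 Pa, q̄ = 0.00223 kg/kg → 0.00223 × 21000 / 9.8 = 4.78 mm
Layer 60–25 kPa: Δp = 350 hPa = 35000 Pa, q̄ = 0.00066 kg/kg → 0.00066 × 35000 / 9.8 = 2.36 mm
PW = 13.92 + 4.78 + 2.36 = 21.06 ≈ 21.1 mm.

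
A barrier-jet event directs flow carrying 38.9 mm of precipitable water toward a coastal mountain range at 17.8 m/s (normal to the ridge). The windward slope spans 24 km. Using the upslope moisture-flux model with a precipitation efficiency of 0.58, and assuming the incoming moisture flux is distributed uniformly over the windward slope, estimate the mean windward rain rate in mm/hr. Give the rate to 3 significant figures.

R ≈ 60.2 mm/hr

Incoming column moisture flux per unit ridge length: F = V × PW = 17.8 × 38.9 = 692.42 mm·m/s.
Spread over the 24 km slope with efficiency ε = 0.58: R = ε·F/W = 0.58 × 692.42 / 24000 m = 1.673e-02 mm/s.
R = 1.673e-02 × 3600 = 60.2 mm/hr.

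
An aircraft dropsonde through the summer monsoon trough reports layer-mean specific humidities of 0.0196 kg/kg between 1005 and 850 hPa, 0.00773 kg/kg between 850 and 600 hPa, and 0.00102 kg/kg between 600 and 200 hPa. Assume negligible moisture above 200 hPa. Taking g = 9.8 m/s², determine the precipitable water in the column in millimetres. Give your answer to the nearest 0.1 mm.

PW ≈ 54.9 mm

Precipitable water is the column-integrated vapour mass per unit area: PW = (1/g) Σ q̄ Δp, with q in kg/kg and Δp in Pa (1 kg/m² of water = 1 mm).
Layer 1005–850 hPa: Δp = 155 hPa = 15500 Pa, q̄ = 0.0196 kg/kg → 0.0196 × 15500 / 9.8 = 31.00 mm
Layer 850–600 hPa: Δp = 250 hPa = 25000 Pa, q̄ = 0.00773 kg/kg → 0.00773 × 25000 / 9.8 = 19.72 mm
Layer 600–200 hPa: Δp = 400 hPa = 40000 Pa, q̄ = 0.00102 kg/kg → 0.00102 × 40000 / 9.8 = 4.16 mm
PW = 31.00 + 19.72 + 4.16 = 54.88 ≈ 54.9 mm.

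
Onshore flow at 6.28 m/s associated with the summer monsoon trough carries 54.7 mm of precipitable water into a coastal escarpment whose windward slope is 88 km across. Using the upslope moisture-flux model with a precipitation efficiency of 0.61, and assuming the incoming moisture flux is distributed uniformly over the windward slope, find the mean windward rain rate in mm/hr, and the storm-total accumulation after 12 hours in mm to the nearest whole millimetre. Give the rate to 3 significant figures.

R ≈ 8.57 mm/hr; total ≈ 103 mm

Incoming column moisture flux per unit ridge length: F = V × PW = 6.28 × 54.7 = 343.516 mm·m/s.
Spread over the 88 km slope with efficiency ε = 0.61: R = ε·F/W = 0.61 × 343.516 / 88000 m = 2.381e-03 mm/s.
R = 2.381e-03 × 3600 = 8.57 mm/hr.
Over 12 h: total = 8.57 × 12 = 102.84 ≈ 103 mm.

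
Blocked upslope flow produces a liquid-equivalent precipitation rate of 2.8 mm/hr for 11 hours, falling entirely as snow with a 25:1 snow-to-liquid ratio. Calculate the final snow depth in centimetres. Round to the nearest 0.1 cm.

snow depth ≈ 77.0 cm

Liquid-equivalent depth = 2.8 × 11 = 30.8 mm.
Snow depth = 30.8 mm × 25 = 770 mm = 77.0 cm.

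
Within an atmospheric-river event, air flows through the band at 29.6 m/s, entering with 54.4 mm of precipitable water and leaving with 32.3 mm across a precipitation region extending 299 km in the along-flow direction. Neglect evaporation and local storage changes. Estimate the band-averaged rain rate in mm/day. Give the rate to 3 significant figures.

R ≈ 189 mm/day

Column moisture flux per unit crosswind length is F = V × PW.
Inflow: F_in = 29.6 × 54.4 = 1610.24 mm·m/s
Outflow: F_out = 29.6 × 32.3 = 956.08 mm·m/s
Steady-state rate R = (F_in − F_out)/L = (1610.24 − 956.08) / 299000 m = 2.188e-03 mm/s.
R = 2.188e-03 × 3600 × 24 = 189 mm/day.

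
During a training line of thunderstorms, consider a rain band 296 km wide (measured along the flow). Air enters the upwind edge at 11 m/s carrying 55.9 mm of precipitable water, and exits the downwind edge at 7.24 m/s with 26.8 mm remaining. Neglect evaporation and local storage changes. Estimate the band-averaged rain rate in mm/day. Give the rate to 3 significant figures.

Column moisture flux per unit crosswind length is F = V × PW.
Inflow: F_in = 11 × 55.9 = 614.9 mm·m/s
Outflow: F_out = 7.24 × 26.8 = 194.032 mm·m/s
Steady-state rate R = (F_in − F_out)/L = (614.9 − 194.032) / 296000 m = 1.422e-03 mm/s.
R = 1.422e-03 × 3600 × 24 = 123 mm/day.

R ≈ 123 mm/day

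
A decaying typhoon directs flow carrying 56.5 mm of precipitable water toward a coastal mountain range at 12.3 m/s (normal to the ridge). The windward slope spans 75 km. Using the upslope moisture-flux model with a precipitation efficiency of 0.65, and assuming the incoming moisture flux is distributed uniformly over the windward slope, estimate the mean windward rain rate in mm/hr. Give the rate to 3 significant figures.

Incoming column moisture flux per unit ridge length: F = V × PW = 12.3 × 56.5 = 694.95 mm·m/s.
Spread over the 75 km slope with efficiency ε = 0.65: R = ε·F/W = 0.65 × 694.95 / 75000 m = 6.023e-03 mm/s.
R = 6.023e-03 × 3600 = 21.7 mm/hr.

R ≈ 21.7 mm/hr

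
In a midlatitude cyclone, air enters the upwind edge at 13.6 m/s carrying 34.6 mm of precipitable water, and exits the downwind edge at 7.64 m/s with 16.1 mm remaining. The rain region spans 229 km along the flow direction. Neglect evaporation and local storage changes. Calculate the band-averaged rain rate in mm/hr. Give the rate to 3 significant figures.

Column moisture flux per unit crosswind length is F = V × PW.
Inflow: F_in = 13.6 × 34.6 = 470.56 mm·m/s
Outflow: F_out = 7.64 × 16.1 = 123.004 mm·m/s
Steady-state rate R = (F_in − F_out)/L = (470.56 − 123.004) / 229000 m = 1.518e-03 mm/s.
R = 1.518e-03 × 3600 = 5.46 mm/hr.

R ≈ 5.46 mm/hr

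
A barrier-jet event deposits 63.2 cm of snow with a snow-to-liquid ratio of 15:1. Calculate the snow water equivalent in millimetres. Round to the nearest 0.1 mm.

SWE = snow depth / ratio = 63.2 cm / 15 = 4.213 cm = 42.1 mm.

SWE ≈ 42.1 mm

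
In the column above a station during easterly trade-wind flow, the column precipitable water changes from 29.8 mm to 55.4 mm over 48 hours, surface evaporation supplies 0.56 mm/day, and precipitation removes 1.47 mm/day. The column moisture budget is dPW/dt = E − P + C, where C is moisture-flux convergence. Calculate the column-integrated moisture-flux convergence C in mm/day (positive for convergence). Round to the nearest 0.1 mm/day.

dPW/dt = (55.4 − 29.8) mm / (48/24 day) = +12.800 mm/day.
C = dPW/dt − E + P = (+12.800) − 0.56 + 1.47 = 13.7 mm/day.

C ≈ 13.7 mm/day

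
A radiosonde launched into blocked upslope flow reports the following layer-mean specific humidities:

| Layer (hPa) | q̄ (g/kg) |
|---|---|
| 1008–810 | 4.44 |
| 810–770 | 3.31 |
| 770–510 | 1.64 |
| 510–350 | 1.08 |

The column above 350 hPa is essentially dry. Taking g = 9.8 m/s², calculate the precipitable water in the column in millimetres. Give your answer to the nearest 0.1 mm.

PW ≈ 16.4 mm

Precipitable water is the column-integrated vapour mass per unit area: PW = (1/g) Σ q̄ Δp, with q in kg/kg and Δp in Pa (1 kg/m² of water = 1 mm).
Layer 1008–810 hPa: Δp = 198 hPa = 19800 Pa, q̄ = 0.00444 kg/kg → 0.00444 × 19800 / 9.8 = 8.97 mm
Layer 810–770 hPa: Δp = 40 hPa = 4000 Pa, q̄ = 0.00331 kg/kg → 0.00331 × 4000 / 9.8 = 1.35 mm
Layer 770–510 hPa: Δp = 260 hPa = 26000 Pa, q̄ = 0.00164 kg/kg → 0.00164 × 26000 / 9.8 = 4.35 mm
Layer 510–350 hPa: Δp = 160 hPa = 16000 Pa, q̄ = 0.00108 kg/kg → 0.00108 × 16000 / 9.8 = 1.76 mm
PW = 8.97 + 1.35 + 4.35 + 1.76 = 16.43 ≈ 16.4 mm.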